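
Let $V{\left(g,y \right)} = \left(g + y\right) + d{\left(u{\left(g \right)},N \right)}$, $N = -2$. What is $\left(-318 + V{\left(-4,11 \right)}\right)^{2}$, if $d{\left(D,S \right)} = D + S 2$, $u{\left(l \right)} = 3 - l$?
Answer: $94864$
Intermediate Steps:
$d{\left(D,S \right)} = D + 2 S$
$V{\left(g,y \right)} = -1 + y$ ($V{\left(g,y \right)} = \left(g + y\right) + \left(\left(3 - g\right) + 2 \left(-2\right)\right) = \left(g + y\right) - \left(1 + g\right) = -1 + y$)
$\left(-318 + V{\left(-4,11 \right)}\right)^{2} = \left(-318 + \left(-1 + 11\right)\right)^{2} = \left(-318 + 10\right)^{2} = \left(-308\right)^{2} = 94864$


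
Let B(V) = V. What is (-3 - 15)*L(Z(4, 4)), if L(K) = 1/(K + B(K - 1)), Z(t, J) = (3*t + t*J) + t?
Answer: -2/7 ≈ -0.28571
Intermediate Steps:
Z(t, J) = 4*t + J*t (Z(t, J) = (3*t + J*t) + t = 4*t + J*t)
L(K) = 1/(-1 + 2*K) (L(K) = 1/(K + (K - 1)) = 1/(K + (-1 + K)) = 1/(-1 + 2*K))
(-3 - 15)*L(Z(4, 4)) = (-3 - 15)/(-1 + 2*(4*(4 + 4))) = -18/(-1 + 2*(4*8)) = -18/(-1 + 2*32) = -18/(-1 + 64) = -18/63 = -18*1/63 = -2/7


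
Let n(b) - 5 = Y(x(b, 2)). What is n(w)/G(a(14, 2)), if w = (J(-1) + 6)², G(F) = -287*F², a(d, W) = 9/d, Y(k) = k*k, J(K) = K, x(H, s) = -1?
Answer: -56/1107 ≈ -0.050587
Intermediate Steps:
Y(k) = k²
w = 25 (w = (-1 + 6)² = 5² = 25)
n(b) = 6 (n(b) = 5 + (-1)² = 5 + 1 = 6)
n(w)/G(a(14, 2)) = 6/((-287*(9/14)²)) = 6/((-287*81/196)) = 6/(-3321/28) = 6*(-28/3321) = -56/1107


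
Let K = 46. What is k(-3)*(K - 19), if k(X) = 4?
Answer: 108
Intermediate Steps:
k(-3)*(K - 19) = 4*(46 - 19) = 4*27 = 108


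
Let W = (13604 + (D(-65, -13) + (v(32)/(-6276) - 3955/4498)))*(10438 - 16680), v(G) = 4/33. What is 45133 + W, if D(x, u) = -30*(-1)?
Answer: -9904099325858042/116446473 ≈ -8.5053e+7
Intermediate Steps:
v(G) = 4/33 (v(G) = 4*(1/33) = 4/33)
D(x, u) = 30
W = -9909354904523951/116446473 (W = (13604 + (30 + ((4/33)/(-6276) - 3955/4498)))*(10438 - 16680) = (13604 + (30 + ((4/33)*(-1/6276) - 3955*1/4498)))*(-6242) = (13604 + (30 + (-1/51777 - 3955/4498)))*(-6242) = (13604 + (30 - 204782533/232892946))*(-6242) = (13604 + 6782005847/232892946)*(-6242) = (3175057643231/232892946)*(-6242) = -9909354904523951/116446473 ≈ -8.5098e+7)
45133 + W = 45133 - 9909354904523951/116446473 = -9904099325858042/116446473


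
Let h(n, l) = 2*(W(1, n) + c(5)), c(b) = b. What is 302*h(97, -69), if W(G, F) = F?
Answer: 61608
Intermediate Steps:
h(n, l) = 10 + 2*n (h(n, l) = 2*(n + 5) = 2*(5 + n) = 10 + 2*n)
302*h(97, -69) = 302*(10 + 2*97) = 302*(10 + 194) = 302*204 = 61608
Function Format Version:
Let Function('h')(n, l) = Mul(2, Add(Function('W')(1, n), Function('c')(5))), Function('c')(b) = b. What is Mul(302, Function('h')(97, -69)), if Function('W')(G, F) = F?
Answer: 61608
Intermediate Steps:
Function('h')(n, l) = Add(10, Mul(2, n)) (Function('h')(n, l) = Mul(2, Add(n, 5)) = Mul(2, Add(5, n)) = Add(10, Mul(2, n)))
Mul(302, Function('h')(97, -69)) = Mul(302, Add(10, Mul(2, 97))) = Mul(302, Add(10, 194)) = Mul(302, 204) = 61608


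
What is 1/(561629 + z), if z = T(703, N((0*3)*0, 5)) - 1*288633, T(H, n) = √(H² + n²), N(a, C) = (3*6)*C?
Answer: 272996/74526313707 - √502309/74526313707 ≈ 3.6536e-6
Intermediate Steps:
N(a, C) = 18*C
z = -288633 + √502309 (z = √(703² + (18*5)²) - 1*288633 = √(494209 + 90²) - 288633 = √(494209 + 8100) - 288633 = √502309 - 288633 = -288633 + √502309 ≈ -2.8792e+5)
1/(561629 + z) = 1/(561629 + (-288633 + √502309)) = 1/(272996 + √502309)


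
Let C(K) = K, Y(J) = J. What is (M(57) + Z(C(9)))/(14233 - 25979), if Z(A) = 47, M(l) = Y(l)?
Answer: -52/5873 ≈ -0.0088541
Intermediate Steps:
M(l) = l
(M(57) + Z(C(9)))/(14233 - 25979) = (57 + 47)/(14233 - 25979) = 104/(-11746) = 104*(-1/11746) = -52/5873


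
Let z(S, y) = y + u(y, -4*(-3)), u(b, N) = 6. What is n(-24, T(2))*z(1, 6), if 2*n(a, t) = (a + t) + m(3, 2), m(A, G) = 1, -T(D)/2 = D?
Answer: -162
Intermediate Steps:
T(D) = -2*D
n(a, t) = 1/2 + a/2 + t/2 (n(a, t) = ((a + t) + 1)/2 = (1 + a + t)/2 = 1/2 + a/2 + t/2)
z(S, y) = 6 + y (z(S, y) = y + 6 = 6 + y)
n(-24, T(2))*z(1, 6) = (1/2 + (1/2)*(-24) + (-2*2)/2)*(6 + 6) = (1/2 - 12 + (1/2)*(-4))*12 = (1/2 - 12 - 2)*12 = -27/2*12 = -162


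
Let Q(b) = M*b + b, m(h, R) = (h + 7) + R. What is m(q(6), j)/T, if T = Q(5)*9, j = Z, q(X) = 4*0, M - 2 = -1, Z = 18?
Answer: 5/18 ≈ 0.27778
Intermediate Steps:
M = 1 (M = 2 - 1 = 1)
q(X) = 0
j = 18
m(h, R) = 7 + R + h (m(h, R) = (7 + h) + R = 7 + R + h)
Q(b) = 2*b (Q(b) = 1*b + b = b + b = 2*b)
T = 90 (T = (2*5)*9 = 10*9 = 90)
m(q(6), j)/T = (7 + 18 + 0)/90 = 25*(1/90) = 5/18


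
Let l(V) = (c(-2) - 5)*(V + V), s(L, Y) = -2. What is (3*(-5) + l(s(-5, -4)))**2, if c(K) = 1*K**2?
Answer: 121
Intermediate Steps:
c(K) = K**2
l(V) = -2*V (l(V) = ((-2)**2 - 5)*(V + V) = (4 - 5)*(2*V) = -2*V)
(3*(-5) + l(s(-5, -4)))**2 = (3*(-5) - 2*(-2))**2 = (-15 + 4)**2 = (-11)**2 = 121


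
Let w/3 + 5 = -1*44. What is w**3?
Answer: -3176523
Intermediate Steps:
w = -147 (w = -15 + 3*(-1*44) = -15 + 3*(-44) = -15 - 132 = -147)
w**3 = (-147)**3 = -3176523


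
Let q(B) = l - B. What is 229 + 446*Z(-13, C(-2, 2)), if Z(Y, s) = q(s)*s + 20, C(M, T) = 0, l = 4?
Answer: 9149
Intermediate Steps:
q(B) = 4 - B
Z(Y, s) = 20 + s*(4 - s) (Z(Y, s) = (4 - s)*s + 20 = s*(4 - s) + 20 = 20 + s*(4 - s))
229 + 446*Z(-13, C(-2, 2)) = 229 + 446*(20 - 1*0*(-4 + 0)) = 229 + 446*(20 - 1*0*(-4)) = 229 + 446*(20 + 0) = 229 + 446*20 = 229 + 8920 = 9149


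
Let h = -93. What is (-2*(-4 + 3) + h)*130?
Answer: -11830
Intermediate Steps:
(-2*(-4 + 3) + h)*130 = (-2*(-4 + 3) - 93)*130 = (-2*(-1) - 93)*130 = (2 - 93)*130 = -91*130 = -11830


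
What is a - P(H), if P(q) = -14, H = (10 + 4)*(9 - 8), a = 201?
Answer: 215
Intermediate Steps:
H = 14 (H = 14*1 = 14)
a - P(H) = 201 - 1*(-14) = 201 + 14 = 215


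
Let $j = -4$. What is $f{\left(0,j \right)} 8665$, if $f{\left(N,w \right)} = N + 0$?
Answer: $0$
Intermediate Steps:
$f{\left(N,w \right)} = N$
$f{\left(0,j \right)} 8665 = 0 \cdot 8665 = 0$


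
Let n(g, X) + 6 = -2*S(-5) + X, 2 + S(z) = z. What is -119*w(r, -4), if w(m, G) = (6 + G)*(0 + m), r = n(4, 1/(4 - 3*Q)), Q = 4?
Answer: -7497/4 ≈ -1874.3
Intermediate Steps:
S(z) = -2 + z
n(g, X) = 8 + X (n(g, X) = -6 + (-2*(-2 - 5) + X) = -6 + (-2*(-7) + X) = -6 + (14 + X) = 8 + X)
r = 63/8 (r = 8 + 1/(4 - 3*4) = 8 + 1/(4 - 12) = 8 + 1/(-8) = 8 - ⅛ = 63/8 ≈ 7.8750)
w(m, G) = m*(6 + G) (w(m, G) = (6 + G)*m = m*(6 + G))
-119*w(r, -4) = -7497*(6 - 4)/8 = -7497*2/8 = -119*63/4 = -7497/4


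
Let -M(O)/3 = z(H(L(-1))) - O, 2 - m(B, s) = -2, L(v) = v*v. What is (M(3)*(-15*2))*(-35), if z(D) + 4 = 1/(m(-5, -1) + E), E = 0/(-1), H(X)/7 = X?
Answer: 42525/2 ≈ 21263.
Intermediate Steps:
L(v) = v**2
m(B, s) = 4 (m(B, s) = 2 - 1*(-2) = 2 + 2 = 4)
H(X) = 7*X
E = 0 (E = 0*(-1) = 0)
z(D) = -15/4 (z(D) = -4 + 1/(4 + 0) = -4 + 1/4 = -15/4)
M(O) = 45/4 + 3*O (M(O) = -3*(-15/4 - O) = 45/4 + 3*O)
(M(3)*(-15*2))*(-35) = ((45/4 + 3*3)*(-15*2))*(-35) = ((45/4 + 9)*(-30))*(-35) = ((81/4)*(-30))*(-35) = -1215/2*(-35) = 42525/2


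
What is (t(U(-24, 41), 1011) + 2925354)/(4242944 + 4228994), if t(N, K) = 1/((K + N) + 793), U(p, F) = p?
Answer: 5207130121/15080049640 ≈ 0.34530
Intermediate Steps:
t(N, K) = 1/(793 + K + N)
(t(U(-24, 41), 1011) + 2925354)/(4242944 + 4228994) = (1/(793 + 1011 - 24) + 2925354)/(4242944 + 4228994) = (1/1780 + 2925354)/8471938 = (1/1780 + 2925354)*(1/8471938) = (5207130121/1780)*(1/8471938) = 5207130121/15080049640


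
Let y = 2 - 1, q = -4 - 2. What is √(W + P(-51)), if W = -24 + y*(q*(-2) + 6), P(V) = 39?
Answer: √33 ≈ 5.7446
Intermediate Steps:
q = -6
y = 1
W = -6 (W = -24 + 1*(-6*(-2) + 6) = -24 + 1*(12 + 6) = -24 + 1*18 = -24 + 18 = -6)
√(W + P(-51)) = √(-6 + 39) = √33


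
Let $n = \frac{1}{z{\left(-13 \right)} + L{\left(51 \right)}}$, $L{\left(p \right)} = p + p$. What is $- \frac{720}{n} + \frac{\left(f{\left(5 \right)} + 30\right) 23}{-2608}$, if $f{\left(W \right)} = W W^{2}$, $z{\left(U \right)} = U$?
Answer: $- \frac{167124205}{2608} \approx -64081.0$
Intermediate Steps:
$L{\left(p \right)} = 2 p$
$f{\left(W \right)} = W^{3}$
$n = \frac{1}{89}$ ($n = \frac{1}{-13 + 2 \cdot 51} = \frac{1}{-13 + 102} = \frac{1}{89} \approx 0.011236$)
$- \frac{720}{n} + \frac{\left(f{\left(5 \right)} + 30\right) 23}{-2608} = - 720 \frac{1}{\frac{1}{89}} + \frac{\left(5^{3} + 30\right) 23}{-2608} = \left(-720\right) 89 + \left(125 + 30\right) 23 \left(- \frac{1}{2608}\right) = -64080 + 155 \cdot 23 \left(- \frac{1}{2608}\right) = -64080 + 3565 \left(- \frac{1}{2608}\right) = -64080 - \frac{3565}{2608} = - \frac{167124205}{2608}$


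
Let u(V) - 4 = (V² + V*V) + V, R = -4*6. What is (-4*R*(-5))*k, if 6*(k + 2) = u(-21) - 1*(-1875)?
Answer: -218240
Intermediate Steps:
R = -24
u(V) = 4 + V + 2*V² (u(V) = 4 + ((V² + V*V) + V) = 4 + ((V² + V²) + V) = 4 + (2*V² + V) = 4 + (V + 2*V²) = 4 + V + 2*V²)
k = 1364/3 (k = -2 + ((4 - 21 + 2*(-21)²) - 1*(-1875))/6 = -2 + ((4 - 21 + 2*441) + 1875)/6 = -2 + ((4 - 21 + 882) + 1875)/6 = -2 + (865 + 1875)/6 = -2 + (⅙)*2740 = -2 + 1370/3 = 1364/3 ≈ 454.67)
(-4*R*(-5))*k = (-4*(-24)*(-5))*(1364/3) = (96*(-5))*(1364/3) = -480*1364/3 = -218240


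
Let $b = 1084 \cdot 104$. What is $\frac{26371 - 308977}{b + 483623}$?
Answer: $- \frac{282606}{596359} \approx -0.47389$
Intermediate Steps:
$b = 112736$
$\frac{26371 - 308977}{b + 483623} = \frac{26371 - 308977}{112736 + 483623} = - \frac{282606}{596359}$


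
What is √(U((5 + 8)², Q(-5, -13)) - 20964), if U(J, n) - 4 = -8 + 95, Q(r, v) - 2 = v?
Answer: I*√20873 ≈ 144.47*I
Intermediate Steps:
Q(r, v) = 2 + v
U(J, n) = 91 (U(J, n) = 4 + (-8 + 95) = 4 + 87 = 91)
√(U((5 + 8)², Q(-5, -13)) - 20964) = √(91 - 20964) = √(-20873) = I*√20873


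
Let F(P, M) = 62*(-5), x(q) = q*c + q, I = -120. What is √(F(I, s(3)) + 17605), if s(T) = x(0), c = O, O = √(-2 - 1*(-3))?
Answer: √17295 ≈ 131.51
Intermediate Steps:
O = 1 (O = √(-2 + 3) = √1 = 1)
c = 1
x(q) = 2*q (x(q) = q*1 + q = q + q = 2*q)
s(T) = 0 (s(T) = 2*0 = 0)
F(P, M) = -310
√(F(I, s(3)) + 17605) = √(-310 + 17605) = √17295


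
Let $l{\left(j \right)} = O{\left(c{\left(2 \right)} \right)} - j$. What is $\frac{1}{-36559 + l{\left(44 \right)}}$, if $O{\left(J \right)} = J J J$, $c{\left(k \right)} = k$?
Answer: $- \frac{1}{36595} \approx -2.7326 \cdot 10^{-5}$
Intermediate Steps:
$O{\left(J \right)} = J^{3}$ ($O{\left(J \right)} = J^{2} J = J^{3}$)
$l{\left(j \right)} = 8 - j$ ($l{\left(j \right)} = 2^{3} - j = 8 - j$)
$\frac{1}{-36559 + l{\left(44 \right)}} = \frac{1}{-36559 + \left(8 - 44\right)} = \frac{1}{-36559 - 36} = \frac{1}{-36595} = - \frac{1}{36595}$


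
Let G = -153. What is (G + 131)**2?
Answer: 484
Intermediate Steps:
(G + 131)**2 = (-153 + 131)**2 = (-22)**2 = 484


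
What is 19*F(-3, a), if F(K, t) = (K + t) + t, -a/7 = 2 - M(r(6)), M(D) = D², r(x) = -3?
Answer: 1805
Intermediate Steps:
a = 49 (a = -7*(2 - 1*(-3)²) = -7*(2 - 1*9) = -7*(2 - 9) = -7*(-7) = 49)
F(K, t) = K + 2*t
19*F(-3, a) = 19*(-3 + 2*49) = 19*(-3 + 98) = 19*95 = 1805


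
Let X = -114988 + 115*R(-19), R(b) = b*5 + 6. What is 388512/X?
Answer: -129504/41741 ≈ -3.1026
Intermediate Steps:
R(b) = 6 + 5*b (R(b) = 5*b + 6 = 6 + 5*b)
X = -125223 (X = -114988 + 115*(6 + 5*(-19)) = -114988 + 115*(6 - 95) = -114988 + 115*(-89) = -114988 - 10235 = -125223)
388512/X = 388512/(-125223) = 388512*(-1/125223) = -129504/41741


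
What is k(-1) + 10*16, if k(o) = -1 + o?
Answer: 158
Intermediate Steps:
k(-1) + 10*16 = (-1 - 1) + 10*16 = -2 + 160 = 158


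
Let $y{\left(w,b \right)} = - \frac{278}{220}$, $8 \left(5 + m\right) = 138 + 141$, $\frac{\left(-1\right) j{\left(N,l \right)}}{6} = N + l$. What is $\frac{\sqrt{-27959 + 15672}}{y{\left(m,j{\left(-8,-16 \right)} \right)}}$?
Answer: $- \frac{110 i \sqrt{12287}}{139} \approx - 87.72 i$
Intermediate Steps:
$j{\left(N,l \right)} = - 6 N - 6 l$ ($j{\left(N,l \right)} = - 6 \left(N + l\right) = - 6 N - 6 l$)
$m = \frac{239}{8}$ ($m = -5 + \frac{138 + 141}{8} = -5 + \frac{1}{8} \cdot 279 = -5 + \frac{279}{8} = \frac{239}{8} \approx 29.875$)
$y{\left(w,b \right)} = - \frac{139}{110}$ ($y{\left(w,b \right)} = \left(-278\right) \frac{1}{220} = - \frac{139}{110}$)
$\frac{\sqrt{-27959 + 15672}}{y{\left(m,j{\left(-8,-16 \right)} \right)}} = \frac{\sqrt{-27959 + 15672}}{- \frac{139}{110}} = \sqrt{-12287} \left(- \frac{110}{139}\right) = i \sqrt{12287} \left(- \frac{110}{139}\right) = - \frac{110 i \sqrt{12287}}{139}$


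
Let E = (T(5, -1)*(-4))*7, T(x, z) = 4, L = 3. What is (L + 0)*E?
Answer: -336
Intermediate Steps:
E = -112 (E = (4*(-4))*7 = -16*7 = -112)
(L + 0)*E = (3 + 0)*(-112) = 3*(-112) = -336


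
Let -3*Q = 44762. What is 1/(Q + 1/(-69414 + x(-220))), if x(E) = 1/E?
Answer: -45813243/683564128382 ≈ -6.7021e-5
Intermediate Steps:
Q = -44762/3 (Q = -1/3*44762 = -44762/3 ≈ -14921.)
1/(Q + 1/(-69414 + x(-220))) = 1/(-44762/3 + 1/(-69414 + 1/(-220))) = 1/(-44762/3 + 1/(-69414 - 1/220)) = 1/(-44762/3 + 1/(-15271081/220)) = 1/(-44762/3 - 220/15271081) = 1/(-683564128382/45813243) = -45813243/683564128382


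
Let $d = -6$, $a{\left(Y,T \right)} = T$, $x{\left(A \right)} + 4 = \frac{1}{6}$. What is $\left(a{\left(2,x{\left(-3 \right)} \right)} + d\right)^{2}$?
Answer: $\frac{3481}{36} \approx 96.694$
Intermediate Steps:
$x{\left(A \right)} = - \frac{23}{6}$ ($x{\left(A \right)} = -4 + \frac{1}{6} = - \frac{23}{6}$)
$\left(a{\left(2,x{\left(-3 \right)} \right)} + d\right)^{2} = \left(- \frac{23}{6} - 6\right)^{2} = \left(- \frac{59}{6}\right)^{2} = \frac{3481}{36}$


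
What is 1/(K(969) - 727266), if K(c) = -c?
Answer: -1/728235 ≈ -1.3732e-6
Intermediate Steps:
1/(K(969) - 727266) = 1/(-1*969 - 727266) = 1/(-969 - 727266) = 1/(-728235) = -1/728235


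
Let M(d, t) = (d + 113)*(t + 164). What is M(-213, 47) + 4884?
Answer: -16216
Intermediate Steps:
M(d, t) = (113 + d)*(164 + t)
M(-213, 47) + 4884 = (18532 + 113*47 + 164*(-213) - 213*47) + 4884 = (18532 + 5311 - 34932 - 10011) + 4884 = -21100 + 4884 = -16216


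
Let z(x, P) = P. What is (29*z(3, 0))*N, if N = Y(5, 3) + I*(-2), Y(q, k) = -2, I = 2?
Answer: 0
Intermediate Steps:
N = -6 (N = -2 + 2*(-2) = -2 - 4 = -6)
(29*z(3, 0))*N = (29*0)*(-6) = 0*(-6) = 0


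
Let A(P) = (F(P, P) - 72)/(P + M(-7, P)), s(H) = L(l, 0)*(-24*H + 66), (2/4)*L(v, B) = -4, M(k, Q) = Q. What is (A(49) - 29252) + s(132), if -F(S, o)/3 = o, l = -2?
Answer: -434947/98 ≈ -4438.2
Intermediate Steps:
L(v, B) = -8 (L(v, B) = 2*(-4) = -8)
F(S, o) = -3*o
s(H) = -528 + 192*H (s(H) = -8*(-24*H + 66) = -8*(66 - 24*H) = -528 + 192*H)
A(P) = (-72 - 3*P)/(2*P) (A(P) = (-3*P - 72)/(P + P) = (-72 - 3*P)/((2*P)) = (-72 - 3*P)*(1/(2*P)) = (-72 - 3*P)/(2*P))
(A(49) - 29252) + s(132) = ((-3/2 - 36/49) - 29252) + (-528 + 192*132) = ((-3/2 - 36*1/49) - 29252) + (-528 + 25344) = ((-3/2 - 36/49) - 29252) + 24816 = (-219/98 - 29252) + 24816 = -2866915/98 + 24816 = -434947/98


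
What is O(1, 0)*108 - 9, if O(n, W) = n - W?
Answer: 99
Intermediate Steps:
O(1, 0)*108 - 9 = (1 - 1*0)*108 - 9 = (1 + 0)*108 - 9 = 1*108 - 9 = 108 - 9 = 99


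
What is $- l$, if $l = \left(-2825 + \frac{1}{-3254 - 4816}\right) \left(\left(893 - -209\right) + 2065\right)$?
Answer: $\frac{72200477417}{8070} \approx 8.9468 \cdot 10^{6}$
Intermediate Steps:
$l = - \frac{72200477417}{8070}$ ($l = \left(-2825 + \frac{1}{-8070}\right) \left(\left(893 + 209\right) + 2065\right) = \left(-2825 - \frac{1}{8070}\right) \left(1102 + 2065\right) = \left(- \frac{22797751}{8070}\right) 3167 = - \frac{72200477417}{8070} \approx -8.9468 \cdot 10^{6}$)
$- l = \left(-1\right) \left(- \frac{72200477417}{8070}\right) = \frac{72200477417}{8070}$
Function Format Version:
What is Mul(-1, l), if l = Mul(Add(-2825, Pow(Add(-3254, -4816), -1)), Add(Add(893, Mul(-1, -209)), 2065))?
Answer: Rational(72200477417, 8070) ≈ 8.9468e+6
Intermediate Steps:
l = Rational(-72200477417, 8070) (l = Mul(Add(-2825, Pow(-8070, -1)), Add(Add(893, 209), 2065)) = Mul(Add(-2825, Rational(-1, 8070)), Add(1102, 2065)) = Mul(Rational(-22797751, 8070), 3167) = Rational(-72200477417, 8070) ≈ -8.9468e+6)
Mul(-1, l) = Mul(-1, Rational(-72200477417, 8070)) = Rational(72200477417, 8070)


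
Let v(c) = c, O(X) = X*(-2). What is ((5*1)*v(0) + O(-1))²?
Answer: 4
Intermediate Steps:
O(X) = -2*X
((5*1)*v(0) + O(-1))² = ((5*1)*0 - 2*(-1))² = (5*0 + 2)² = (0 + 2)² = 2² = 4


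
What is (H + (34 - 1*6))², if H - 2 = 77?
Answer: 11449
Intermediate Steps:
H = 79 (H = 2 + 77 = 79)
(H + (34 - 1*6))² = (79 + (34 - 1*6))² = (79 + (34 - 6))² = (79 + 28)² = 107² = 11449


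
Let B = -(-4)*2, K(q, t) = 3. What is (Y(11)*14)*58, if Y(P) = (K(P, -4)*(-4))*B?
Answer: -77952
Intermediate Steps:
B = 8 (B = -1*(-8) = 8)
Y(P) = -96 (Y(P) = (3*(-4))*8 = -12*8 = -96)
(Y(11)*14)*58 = -96*14*58 = -1344*58 = -77952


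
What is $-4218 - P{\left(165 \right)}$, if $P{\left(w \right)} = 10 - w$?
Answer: $-4063$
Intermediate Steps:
$-4218 - P{\left(165 \right)} = -4218 - \left(10 - 165\right) = -4218 - -155 = -4218 + 155 = -4063$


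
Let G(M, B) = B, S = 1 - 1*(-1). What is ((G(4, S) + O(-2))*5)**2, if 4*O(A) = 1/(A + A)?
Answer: 24025/256 ≈ 93.848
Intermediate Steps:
S = 2 (S = 1 + 1 = 2)
O(A) = 1/(8*A) (O(A) = 1/(4*(A + A)) = 1/(4*((2*A))) = (1/(2*A))/4 = 1/(8*A))
((G(4, S) + O(-2))*5)**2 = ((2 + (1/8)/(-2))*5)**2 = ((2 + (1/8)*(-1/2))*5)**2 = ((2 - 1/16)*5)**2 = ((31/16)*5)**2 = (155/16)**2 = 24025/256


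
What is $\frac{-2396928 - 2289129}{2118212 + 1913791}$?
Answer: $- \frac{1562019}{1344001} \approx -1.1622$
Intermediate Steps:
$\frac{-2396928 - 2289129}{2118212 + 1913791} = - \frac{4686057}{4032003} = \left(-4686057\right) \frac{1}{4032003} = - \frac{1562019}{1344001}$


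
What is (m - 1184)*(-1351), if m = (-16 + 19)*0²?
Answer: 1599584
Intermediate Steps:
m = 0 (m = 3*0 = 0)
(m - 1184)*(-1351) = (0 - 1184)*(-1351) = -1184*(-1351) = 1599584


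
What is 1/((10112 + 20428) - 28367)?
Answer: 1/2173 ≈ 0.00046019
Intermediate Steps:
1/((10112 + 20428) - 28367) = 1/(30540 - 28367) = 1/2173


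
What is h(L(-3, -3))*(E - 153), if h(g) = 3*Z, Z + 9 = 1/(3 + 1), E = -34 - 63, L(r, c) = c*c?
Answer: 13125/2 ≈ 6562.5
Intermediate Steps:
L(r, c) = c²
E = -97
Z = -35/4 (Z = -9 + 1/(3 + 1) = -9 + 1/4 = -9 + ¼ = -35/4 ≈ -8.7500)
h(g) = -105/4 (h(g) = 3*(-35/4) = -105/4)
h(L(-3, -3))*(E - 153) = -105*(-97 - 153)/4 = -105/4*(-250) = 13125/2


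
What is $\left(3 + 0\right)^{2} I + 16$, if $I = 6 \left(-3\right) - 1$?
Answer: $-155$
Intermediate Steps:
$I = -19$ ($I = -18 - 1 = -19$)
$\left(3 + 0\right)^{2} I + 16 = \left(3 + 0\right)^{2} \left(-19\right) + 16 = 3^{2} \left(-19\right) + 16 = 9 \left(-19\right) + 16 = -171 + 16 = -155$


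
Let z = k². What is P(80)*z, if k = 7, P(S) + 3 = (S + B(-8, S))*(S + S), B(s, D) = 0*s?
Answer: 627053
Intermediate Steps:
B(s, D) = 0
P(S) = -3 + 2*S² (P(S) = -3 + (S + 0)*(S + S) = -3 + S*(2*S) = -3 + 2*S²)
z = 49 (z = 7² = 49)
P(80)*z = (-3 + 2*80²)*49 = (-3 + 2*6400)*49 = (-3 + 12800)*49 = 12797*49 = 627053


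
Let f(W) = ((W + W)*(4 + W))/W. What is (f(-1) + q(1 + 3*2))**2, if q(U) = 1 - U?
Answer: 0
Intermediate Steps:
f(W) = 8 + 2*W (f(W) = ((2*W)*(4 + W))/W = (2*W*(4 + W))/W = 8 + 2*W)
(f(-1) + q(1 + 3*2))**2 = ((8 + 2*(-1)) + (1 - (1 + 3*2)))**2 = ((8 - 2) + (1 - (1 + 6)))**2 = (6 + (1 - 1*7))**2 = (6 + (1 - 7))**2 = (6 - 6)**2 = 0**2 = 0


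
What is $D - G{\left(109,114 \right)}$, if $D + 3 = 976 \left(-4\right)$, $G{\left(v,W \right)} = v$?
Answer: $-4016$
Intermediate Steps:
$D = -3907$ ($D = -3 + 976 \left(-4\right) = -3 - 3904 = -3907$)
$D - G{\left(109,114 \right)} = -3907 - 109 = -4016$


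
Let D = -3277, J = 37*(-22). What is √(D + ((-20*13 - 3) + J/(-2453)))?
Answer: I*√176024158/223 ≈ 59.495*I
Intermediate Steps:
J = -814
√(D + ((-20*13 - 3) + J/(-2453))) = √(-3277 + ((-20*13 - 3) - 814/(-2453))) = √(-3277 + ((-260 - 3) - 814*(-1/2453))) = √(-3277 + (-263 + 74/223)) = √(-3277 - 58575/223) = √(-789346/223) = I*√176024158/223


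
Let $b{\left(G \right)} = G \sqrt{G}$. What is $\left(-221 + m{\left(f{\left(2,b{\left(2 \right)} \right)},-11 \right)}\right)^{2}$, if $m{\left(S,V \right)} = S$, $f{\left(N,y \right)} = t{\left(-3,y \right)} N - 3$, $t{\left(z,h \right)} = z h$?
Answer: $50464 + 5376 \sqrt{2} \approx 58067.0$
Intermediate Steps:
$t{\left(z,h \right)} = h z$
$b{\left(G \right)} = G^{\frac{3}{2}}$
$f{\left(N,y \right)} = -3 - 3 N y$ ($f{\left(N,y \right)} = y \left(-3\right) N - 3 = - 3 y N - 3 = - 3 N y - 3 = -3 - 3 N y$)
$\left(-221 + m{\left(f{\left(2,b{\left(2 \right)} \right)},-11 \right)}\right)^{2} = \left(-221 - \left(3 + 6 \cdot 2^{\frac{3}{2}}\right)\right)^{2} = \left(-221 - \left(3 + 6 \cdot 2 \sqrt{2}\right)\right)^{2} = \left(-221 - \left(3 + 12 \sqrt{2}\right)\right)^{2} = \left(-224 - 12 \sqrt{2}\right)^{2}$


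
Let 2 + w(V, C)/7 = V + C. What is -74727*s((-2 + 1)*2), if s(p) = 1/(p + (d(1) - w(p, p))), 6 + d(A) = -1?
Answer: -24909/11 ≈ -2264.5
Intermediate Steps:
w(V, C) = -14 + 7*C + 7*V (w(V, C) = -14 + 7*(V + C) = -14 + 7*(C + V) = -14 + (7*C + 7*V) = -14 + 7*C + 7*V)
d(A) = -7 (d(A) = -6 - 1 = -7)
s(p) = 1/(7 - 13*p) (s(p) = 1/(p + (-7 - (-14 + 7*p + 7*p))) = 1/(p + (-7 - (-14 + 14*p))) = 1/(p + (-7 + (14 - 14*p))) = 1/(p + (7 - 14*p)) = 1/(7 - 13*p))
-74727*s((-2 + 1)*2) = -(-74727)/(-7 + 13*((-2 + 1)*2)) = -(-74727)/(-7 + 13*(-1*2)) = -(-74727)/(-7 + 13*(-2)) = -(-74727)/(-7 - 26) = -(-74727)/(-33) = -(-74727)*(-1)/33 = -74727*1/33 = -24909/11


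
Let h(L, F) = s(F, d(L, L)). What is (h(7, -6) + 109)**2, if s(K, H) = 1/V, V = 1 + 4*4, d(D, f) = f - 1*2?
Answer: 3437316/289 ≈ 11894.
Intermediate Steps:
d(D, f) = -2 + f (d(D, f) = f - 2 = -2 + f)
V = 17 (V = 1 + 16 = 17)
s(K, H) = 1/17
h(L, F) = 1/17
(h(7, -6) + 109)**2 = (1/17 + 109)**2 = (1854/17)**2 = 3437316/289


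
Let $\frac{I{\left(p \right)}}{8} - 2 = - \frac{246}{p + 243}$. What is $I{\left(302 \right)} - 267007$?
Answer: $- \frac{145512063}{545} \approx -2.6699 \cdot 10^{5}$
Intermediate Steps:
$I{\left(p \right)} = 16 - \frac{1968}{243 + p}$ ($I{\left(p \right)} = 16 + 8 \left(- \frac{246}{p + 243}\right) = 16 + 8 \left(- \frac{246}{243 + p}\right) = 16 - \frac{1968}{243 + p}$)
$I{\left(302 \right)} - 267007 = \frac{16 \left(120 + 302\right)}{243 + 302} - 267007 = 16 \cdot \frac{1}{545} \cdot 422 - 267007 = \frac{6752}{545} - 267007 = - \frac{145512063}{545}$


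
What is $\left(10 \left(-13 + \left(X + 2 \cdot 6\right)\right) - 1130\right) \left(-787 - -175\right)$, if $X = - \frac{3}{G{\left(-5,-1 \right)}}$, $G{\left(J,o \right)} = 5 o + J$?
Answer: $695844$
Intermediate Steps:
$G{\left(J,o \right)} = J + 5 o$
$X = \frac{3}{10}$ ($X = - \frac{3}{-5 + 5 \left(-1\right)} = - \frac{3}{-5 - 5} = - \frac{3}{-10} = \left(-3\right) \left(- \frac{1}{10}\right) = \frac{3}{10} \approx 0.3$)
$\left(10 \left(-13 + \left(X + 2 \cdot 6\right)\right) - 1130\right) \left(-787 - -175\right) = \left(10 \left(-13 + \left(\frac{3}{10} + 2 \cdot 6\right)\right) - 1130\right) \left(-787 - -175\right) = \left(10 \left(-13 + \left(\frac{3}{10} + 12\right)\right) - 1130\right) \left(-787 + 175\right) = \left(10 \left(-13 + \frac{123}{10}\right) - 1130\right) \left(-612\right) = \left(10 \left(- \frac{7}{10}\right) - 1130\right) \left(-612\right) = \left(-7 - 1130\right) \left(-612\right) = \left(-1137\right) \left(-612\right) = 695844$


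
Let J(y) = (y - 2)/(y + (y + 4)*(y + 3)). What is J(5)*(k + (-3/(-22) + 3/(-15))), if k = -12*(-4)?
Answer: 15819/8470 ≈ 1.8677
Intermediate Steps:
J(y) = (-2 + y)/(y + (3 + y)*(4 + y)) (J(y) = (-2 + y)/(y + (4 + y)*(3 + y)) = (-2 + y)/(y + (3 + y)*(4 + y)))
k = 48
J(5)*(k + (-3/(-22) + 3/(-15))) = ((-2 + 5)/(12 + 5² + 8*5))*(48 + (-3/(-22) + 3/(-15))) = (3/(12 + 25 + 40))*(48 + (-3*(-1/22) + 3*(-1/15))) = (3/77)*(48 + (3/22 - ⅕)) = ((1/77)*3)*(48 - 7/110) = (3/77)*(5273/110) = 15819/8470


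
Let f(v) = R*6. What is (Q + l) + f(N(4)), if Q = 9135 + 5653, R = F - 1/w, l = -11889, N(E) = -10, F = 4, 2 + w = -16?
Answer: 8770/3 ≈ 2923.3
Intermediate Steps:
w = -18 (w = -2 - 16 = -18)
R = 73/18 (R = 4 - 1/(-18) = 4 - 1*(-1/18) = 4 + 1/18 = 73/18 ≈ 4.0556)
Q = 14788
f(v) = 73/3 (f(v) = (73/18)*6 = 73/3)
(Q + l) + f(N(4)) = (14788 - 11889) + 73/3 = 2899 + 73/3 = 8770/3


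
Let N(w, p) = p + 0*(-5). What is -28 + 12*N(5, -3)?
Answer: -64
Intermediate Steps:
N(w, p) = p (N(w, p) = p + 0 = p)
-28 + 12*N(5, -3) = -28 + 12*(-3) = -28 - 36 = -64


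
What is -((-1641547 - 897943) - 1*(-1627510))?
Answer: 911980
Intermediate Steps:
-((-1641547 - 897943) - 1*(-1627510)) = -(-2539490 + 1627510) = -1*(-911980) = 911980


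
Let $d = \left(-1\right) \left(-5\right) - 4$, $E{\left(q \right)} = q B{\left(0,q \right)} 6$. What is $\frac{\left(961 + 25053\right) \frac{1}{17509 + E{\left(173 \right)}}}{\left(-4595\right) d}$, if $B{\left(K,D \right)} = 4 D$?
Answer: $- \frac{26014}{3381023975} \approx -7.6941 \cdot 10^{-6}$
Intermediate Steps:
$E{\left(q \right)} = 24 q^{2}$ ($E{\left(q \right)} = q 4 q 6 = 4 q^{2} \cdot 6 = 24 q^{2}$)
$d = 1$ ($d = 5 - 4 = 1$)
$\frac{\left(961 + 25053\right) \frac{1}{17509 + E{\left(173 \right)}}}{\left(-4595\right) d} = \frac{\left(961 + 25053\right) \frac{1}{17509 + 24 \cdot 173^{2}}}{\left(-4595\right) 1} = \frac{26014 \frac{1}{17509 + 24 \cdot 29929}}{-4595} = \frac{26014}{17509 + 718296} \left(- \frac{1}{4595}\right) = \frac{26014}{735805} \left(- \frac{1}{4595}\right) = - \frac{26014}{3381023975}$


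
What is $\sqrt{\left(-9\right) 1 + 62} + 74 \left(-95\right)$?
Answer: $-7030 + \sqrt{53} \approx -7022.7$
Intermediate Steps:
$\sqrt{\left(-9\right) 1 + 62} + 74 \left(-95\right) = \sqrt{-9 + 62} - 7030 = \sqrt{53} - 7030 = -7030 + \sqrt{53}$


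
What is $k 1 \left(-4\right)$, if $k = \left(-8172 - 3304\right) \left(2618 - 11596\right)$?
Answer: $-412126112$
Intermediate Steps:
$k = 103031528$ ($k = \left(-11476\right) \left(-8978\right) = 103031528$)
$k 1 \left(-4\right) = 103031528 \cdot 1 \left(-4\right) = 103031528 \left(-4\right) = -412126112$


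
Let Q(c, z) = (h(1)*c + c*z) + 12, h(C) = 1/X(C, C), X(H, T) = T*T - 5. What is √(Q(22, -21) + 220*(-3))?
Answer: I*√4462/2 ≈ 33.399*I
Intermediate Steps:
X(H, T) = -5 + T² (X(H, T) = T² - 5 = -5 + T²)
h(C) = 1/(-5 + C²)
Q(c, z) = 12 - c/4 + c*z (Q(c, z) = (c/(-5 + 1²) + c*z) + 12 = (c/(-5 + 1) + c*z) + 12 = (c/(-4) + c*z) + 12 = (-c/4 + c*z) + 12 = 12 - c/4 + c*z)
√(Q(22, -21) + 220*(-3)) = √((12 - ¼*22 + 22*(-21)) + 220*(-3)) = √((12 - 11/2 - 462) - 660) = √(-911/2 - 660) = √(-2231/2) = I*√4462/2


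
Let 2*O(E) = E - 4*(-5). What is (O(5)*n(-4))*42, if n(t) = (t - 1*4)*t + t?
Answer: 14700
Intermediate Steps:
O(E) = 10 + E/2 (O(E) = (E - 4*(-5))/2 = (E + 20)/2 = (20 + E)/2 = 10 + E/2)
n(t) = t + t*(-4 + t) (n(t) = (t - 4)*t + t = (-4 + t)*t + t = t*(-4 + t) + t = t + t*(-4 + t))
(O(5)*n(-4))*42 = ((10 + (½)*5)*(-4*(-3 - 4)))*42 = ((10 + 5/2)*(-4*(-7)))*42 = ((25/2)*28)*42 = 350*42 = 14700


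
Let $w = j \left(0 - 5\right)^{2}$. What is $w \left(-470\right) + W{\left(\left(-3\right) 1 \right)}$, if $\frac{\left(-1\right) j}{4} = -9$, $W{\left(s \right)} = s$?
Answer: $-423003$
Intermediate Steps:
$j = 36$ ($j = \left(-4\right) \left(-9\right) = 36$)
$w = 900$ ($w = 36 \left(0 - 5\right)^{2} = 36 \left(-5\right)^{2} = 36 \cdot 25 = 900$)
$w \left(-470\right) + W{\left(\left(-3\right) 1 \right)} = 900 \left(-470\right) - 3 = -423000 - 3 = -423003$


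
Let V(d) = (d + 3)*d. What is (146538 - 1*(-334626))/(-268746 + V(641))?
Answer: 240582/72029 ≈ 3.3401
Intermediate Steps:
V(d) = d*(3 + d) (V(d) = (3 + d)*d = d*(3 + d))
(146538 - 1*(-334626))/(-268746 + V(641)) = (146538 - 1*(-334626))/(-268746 + 641*(3 + 641)) = (146538 + 334626)/(-268746 + 641*644) = 481164/(-268746 + 412804) = 481164/144058 = 481164*(1/144058) = 240582/72029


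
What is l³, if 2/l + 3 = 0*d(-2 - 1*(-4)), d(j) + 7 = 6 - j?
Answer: -8/27 ≈ -0.29630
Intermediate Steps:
d(j) = -1 - j (d(j) = -7 + (6 - j) = -1 - j)
l = -⅔ (l = 2/(-3 + 0*(-1 - (-2 - 1*(-4)))) = 2/(-3 + 0*(-1 - (-2 + 4))) = 2/(-3 + 0*(-1 - 1*2)) = 2/(-3 + 0*(-1 - 2)) = 2/(-3 + 0*(-3)) = 2/(-3 + 0) = 2/(-3) = 2*(-⅓) = -⅔ ≈ -0.66667)
l³ = (-⅔)³ = -8/27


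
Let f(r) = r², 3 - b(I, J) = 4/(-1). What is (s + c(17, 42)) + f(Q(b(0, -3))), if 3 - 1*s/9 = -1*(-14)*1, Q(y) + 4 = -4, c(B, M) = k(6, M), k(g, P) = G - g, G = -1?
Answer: -42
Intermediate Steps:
b(I, J) = 7 (b(I, J) = 3 - 4/(-1) = 3 - 4*(-1) = 3 - 1*(-4) = 3 + 4 = 7)
k(g, P) = -1 - g
c(B, M) = -7 (c(B, M) = -1 - 1*6 = -1 - 6 = -7)
Q(y) = -8 (Q(y) = -4 - 4 = -8)
s = -99 (s = 27 - 9*(-1*(-14)) = 27 - 126 = -99)
(s + c(17, 42)) + f(Q(b(0, -3))) = (-99 - 7) + (-8)² = -106 + 64 = -42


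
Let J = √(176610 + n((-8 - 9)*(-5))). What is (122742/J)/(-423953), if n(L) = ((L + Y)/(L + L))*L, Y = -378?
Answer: -122742*√705854/149624460431 ≈ -0.00068920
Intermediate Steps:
n(L) = -189 + L/2 (n(L) = ((L - 378)/(L + L))*L = ((-378 + L)/((2*L)))*L = ((-378 + L)*(1/(2*L)))*L = ((-378 + L)/(2*L))*L = -189 + L/2)
J = √705854/2 (J = √(176610 + (-189 + ((-8 - 9)*(-5))/2)) = √(176610 + (-189 + (-17*(-5))/2)) = √(176610 + (-189 + (½)*85)) = √(176610 + (-189 + 85/2)) = √(176610 - 293/2) = √(352927/2) = √705854/2 ≈ 420.08)
(122742/J)/(-423953) = (122742/((√705854/2)))/(-423953) = (122742*(√705854/352927))*(-1/423953) = (122742*√705854/352927)*(-1/423953) = -122742*√705854/149624460431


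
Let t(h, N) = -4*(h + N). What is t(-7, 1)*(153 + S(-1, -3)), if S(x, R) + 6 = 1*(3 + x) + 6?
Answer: 3720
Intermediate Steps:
t(h, N) = -4*N - 4*h (t(h, N) = -4*(N + h) = -4*N - 4*h)
S(x, R) = 3 + x (S(x, R) = -6 + (1*(3 + x) + 6) = -6 + ((3 + x) + 6) = -6 + (9 + x) = 3 + x)
t(-7, 1)*(153 + S(-1, -3)) = (-4*1 - 4*(-7))*(153 + (3 - 1)) = (-4 + 28)*(153 + 2) = 24*155 = 3720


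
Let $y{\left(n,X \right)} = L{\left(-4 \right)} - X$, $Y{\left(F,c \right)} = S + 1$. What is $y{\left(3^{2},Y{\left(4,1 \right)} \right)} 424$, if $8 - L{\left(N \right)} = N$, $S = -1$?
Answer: $5088$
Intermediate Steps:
$L{\left(N \right)} = 8 - N$
$Y{\left(F,c \right)} = 0$ ($Y{\left(F,c \right)} = -1 + 1 = 0$)
$y{\left(n,X \right)} = 12 - X$ ($y{\left(n,X \right)} = \left(8 - -4\right) - X = \left(8 + 4\right) - X = 12 - X$)
$y{\left(3^{2},Y{\left(4,1 \right)} \right)} 424 = \left(12 - 0\right) 424 = \left(12 + 0\right) 424 = 12 \cdot 424 = 5088$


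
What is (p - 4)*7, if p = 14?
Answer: 70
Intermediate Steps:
(p - 4)*7 = (14 - 4)*7 = 10*7 = 70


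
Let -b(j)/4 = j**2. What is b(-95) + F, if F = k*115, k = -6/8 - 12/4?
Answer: -146125/4 ≈ -36531.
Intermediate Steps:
b(j) = -4*j**2
k = -15/4 (k = -6*1/8 - 12*1/4 = -3/4 - 3 = -15/4 ≈ -3.7500)
F = -1725/4 (F = -15/4*115 = -1725/4 ≈ -431.25)
b(-95) + F = -4*(-95)**2 - 1725/4 = -4*9025 - 1725/4 = -36100 - 1725/4 = -146125/4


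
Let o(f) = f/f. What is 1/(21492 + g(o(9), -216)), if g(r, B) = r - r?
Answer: 1/21492 ≈ 4.6529e-5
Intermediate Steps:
o(f) = 1
g(r, B) = 0
1/(21492 + g(o(9), -216)) = 1/(21492 + 0) = 1/21492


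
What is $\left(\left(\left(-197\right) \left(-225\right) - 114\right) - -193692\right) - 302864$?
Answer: $-64961$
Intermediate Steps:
$\left(\left(\left(-197\right) \left(-225\right) - 114\right) - -193692\right) - 302864 = \left(\left(44325 - 114\right) + 193692\right) - 302864 = \left(44211 + 193692\right) - 302864 = 237903 - 302864 = -64961$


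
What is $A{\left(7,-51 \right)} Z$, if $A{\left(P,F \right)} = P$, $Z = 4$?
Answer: $28$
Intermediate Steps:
$A{\left(7,-51 \right)} Z = 7 \cdot 4 = 28$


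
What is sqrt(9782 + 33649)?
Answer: sqrt(43431) ≈ 208.40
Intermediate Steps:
sqrt(9782 + 33649) = sqrt(43431)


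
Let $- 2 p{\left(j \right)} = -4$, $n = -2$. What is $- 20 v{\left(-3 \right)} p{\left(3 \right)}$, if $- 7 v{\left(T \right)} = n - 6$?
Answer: $- \frac{320}{7} \approx -45.714$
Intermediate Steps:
$p{\left(j \right)} = 2$ ($p{\left(j \right)} = \left(- \frac{1}{2}\right) \left(-4\right) = 2$)
$v{\left(T \right)} = \frac{8}{7}$ ($v{\left(T \right)} = - \frac{-2 - 6}{7} = \left(- \frac{1}{7}\right) \left(-8\right) = \frac{8}{7}$)
$- 20 v{\left(-3 \right)} p{\left(3 \right)} = \left(-20\right) \frac{8}{7} \cdot 2 = \left(- \frac{160}{7}\right) 2 = - \frac{320}{7}$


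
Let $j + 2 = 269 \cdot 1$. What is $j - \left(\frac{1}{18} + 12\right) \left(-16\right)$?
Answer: $\frac{4139}{9} \approx 459.89$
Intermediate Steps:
$j = 267$ ($j = -2 + 269 \cdot 1 = -2 + 269 = 267$)
$j - \left(\frac{1}{18} + 12\right) \left(-16\right) = 267 - \left(\frac{1}{18} + 12\right) \left(-16\right) = 267 - \frac{217}{18} \left(-16\right) = 267 - - \frac{1736}{9} = 267 + \frac{1736}{9} = \frac{4139}{9}$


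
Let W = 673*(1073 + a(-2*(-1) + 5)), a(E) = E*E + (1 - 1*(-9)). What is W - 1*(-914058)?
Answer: 1675894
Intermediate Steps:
a(E) = 10 + E**2 (a(E) = E**2 + (1 + 9) = E**2 + 10 = 10 + E**2)
W = 761836 (W = 673*(1073 + (10 + (-2*(-1) + 5)**2)) = 673*(1073 + (10 + (2 + 5)**2)) = 673*(1073 + (10 + 7**2)) = 673*(1073 + (10 + 49)) = 673*(1073 + 59) = 673*1132 = 761836)
W - 1*(-914058) = 761836 - 1*(-914058) = 761836 + 914058 = 1675894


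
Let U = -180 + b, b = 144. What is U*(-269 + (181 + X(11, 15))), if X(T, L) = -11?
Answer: 3564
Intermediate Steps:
U = -36 (U = -180 + 144 = -36)
U*(-269 + (181 + X(11, 15))) = -36*(-269 + (181 - 11)) = -36*(-269 + 170) = -36*(-99) = 3564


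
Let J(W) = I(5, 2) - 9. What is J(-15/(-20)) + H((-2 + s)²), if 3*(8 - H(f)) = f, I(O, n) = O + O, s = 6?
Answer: 11/3 ≈ 3.6667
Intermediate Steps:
I(O, n) = 2*O
H(f) = 8 - f/3
J(W) = 1 (J(W) = 2*5 - 9 = 10 - 9 = 1)
J(-15/(-20)) + H((-2 + s)²) = 1 + (8 - (-2 + 6)²/3) = 1 + (8 - ⅓*4²) = 1 + (8 - ⅓*16) = 1 + (8 - 16/3) = 1 + 8/3 = 11/3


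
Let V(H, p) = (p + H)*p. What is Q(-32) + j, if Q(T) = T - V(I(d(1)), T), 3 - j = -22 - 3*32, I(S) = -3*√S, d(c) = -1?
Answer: -935 - 96*I ≈ -935.0 - 96.0*I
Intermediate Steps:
j = 121 (j = 3 - (-22 - 3*32) = 3 - (-22 - 96) = 3 - 1*(-118) = 3 + 118 = 121)
V(H, p) = p*(H + p) (V(H, p) = (H + p)*p = p*(H + p))
Q(T) = T - T*(T - 3*I) (Q(T) = T - T*(-3*I + T) = T - T*(T - 3*I))
Q(-32) + j = -32*(1 - 1*(-32) + 3*I) + 121 = -32*(1 + 32 + 3*I) + 121 = -32*(33 + 3*I) + 121 = (-1056 - 96*I) + 121 = -935 - 96*I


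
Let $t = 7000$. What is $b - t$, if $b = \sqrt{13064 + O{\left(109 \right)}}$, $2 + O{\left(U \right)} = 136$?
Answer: $-7000 + \sqrt{13198} \approx -6885.1$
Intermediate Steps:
$O{\left(U \right)} = 134$ ($O{\left(U \right)} = -2 + 136 = 134$)
$b = \sqrt{13198}$ ($b = \sqrt{13064 + 134} = \sqrt{13198} \approx 114.88$)
$b - t = \sqrt{13198} - 7000 = -7000 + \sqrt{13198}$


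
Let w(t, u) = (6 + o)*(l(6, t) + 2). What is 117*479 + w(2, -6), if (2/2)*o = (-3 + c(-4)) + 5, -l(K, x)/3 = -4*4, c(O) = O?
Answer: 56243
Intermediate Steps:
l(K, x) = 48 (l(K, x) = -(-12)*4 = -3*(-16) = 48)
o = -2 (o = (-3 - 4) + 5 = -7 + 5 = -2)
w(t, u) = 200 (w(t, u) = (6 - 2)*(48 + 2) = 4*50 = 200)
117*479 + w(2, -6) = 117*479 + 200 = 56043 + 200 = 56243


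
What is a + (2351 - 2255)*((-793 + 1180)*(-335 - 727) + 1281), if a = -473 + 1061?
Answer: -39331860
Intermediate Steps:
a = 588
a + (2351 - 2255)*((-793 + 1180)*(-335 - 727) + 1281) = 588 + (2351 - 2255)*((-793 + 1180)*(-335 - 727) + 1281) = 588 + 96*(387*(-1062) + 1281) = 588 + 96*(-410994 + 1281) = 588 + 96*(-409713) = 588 - 39332448 = -39331860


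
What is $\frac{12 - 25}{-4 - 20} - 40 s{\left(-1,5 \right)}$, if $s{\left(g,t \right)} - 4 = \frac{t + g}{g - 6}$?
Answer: $- \frac{22949}{168} \approx -136.6$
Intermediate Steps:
$s{\left(g,t \right)} = 4 + \frac{g + t}{-6 + g}$ ($s{\left(g,t \right)} = 4 + \frac{t + g}{g - 6} = 4 + \frac{g + t}{-6 + g}$)
$\frac{12 - 25}{-4 - 20} - 40 s{\left(-1,5 \right)} = \frac{12 - 25}{-4 - 20} - 40 \frac{-24 + 5 + 5 \left(-1\right)}{-6 - 1} = - \frac{13}{-24} - 40 \frac{-24 + 5 - 5}{-7} = \left(-13\right) \left(- \frac{1}{24}\right) - 40 \left(\left(- \frac{1}{7}\right) \left(-24\right)\right) = \frac{13}{24} - \frac{960}{7} = - \frac{22949}{168}$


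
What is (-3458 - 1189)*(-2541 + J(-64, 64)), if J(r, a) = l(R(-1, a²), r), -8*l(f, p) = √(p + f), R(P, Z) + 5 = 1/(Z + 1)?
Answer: 11808027 + 4647*I*√289547281/16388 ≈ 1.1808e+7 + 4825.1*I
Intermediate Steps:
R(P, Z) = -5 + 1/(1 + Z) (R(P, Z) = -5 + 1/(Z + 1) = -5 + 1/(1 + Z))
l(f, p) = -√(f + p)/8 (l(f, p) = -√(p + f)/8 = -√(f + p)/8)
J(r, a) = -√(r + (-4 - 5*a²)/(1 + a²))/8 (J(r, a) = -√((-4 - 5*a²)/(1 + a²) + r)/8 = -√(r + (-4 - 5*a²)/(1 + a²))/8)
(-3458 - 1189)*(-2541 + J(-64, 64)) = (-3458 - 1189)*(-2541 - I*√(4 + 5*64² - 1*(-64)*(1 + 64²))/√(1 + 64²)/8) = -4647*(-2541 - I*√(4 + 5*4096 - 1*(-64)*(1 + 4096))/√(1 + 4096)/8) = -4647*(-2541 - I*√4097*√(4 + 20480 - 1*(-64)*4097)/4097/8) = -4647*(-2541 - I*√4097*√(4 + 20480 + 262208)/4097/8) = -4647*(-2541 - 2*I*√289547281/4097/8) = -4647*(-2541 - I*√289547281/16388) = 11808027 + 4647*I*√289547281/16388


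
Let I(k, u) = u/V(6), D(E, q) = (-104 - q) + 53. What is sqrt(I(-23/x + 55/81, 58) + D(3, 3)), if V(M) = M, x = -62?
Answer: I*sqrt(399)/3 ≈ 6.6583*I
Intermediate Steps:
D(E, q) = -51 - q
I(k, u) = u/6
sqrt(I(-23/x + 55/81, 58) + D(3, 3)) = sqrt((1/6)*58 + (-51 - 1*3)) = sqrt(29/3 + (-51 - 3)) = sqrt(29/3 - 54) = sqrt(-133/3) = I*sqrt(399)/3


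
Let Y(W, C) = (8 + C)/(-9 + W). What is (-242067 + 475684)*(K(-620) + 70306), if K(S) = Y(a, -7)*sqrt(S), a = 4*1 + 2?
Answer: 16424676802 - 467234*I*sqrt(155)/3 ≈ 1.6425e+10 - 1.939e+6*I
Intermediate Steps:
a = 6 (a = 4 + 2 = 6)
Y(W, C) = (8 + C)/(-9 + W)
K(S) = -sqrt(S)/3 (K(S) = ((8 - 7)/(-9 + 6))*sqrt(S) = (1/(-3))*sqrt(S) = (-1/3*1)*sqrt(S) = -sqrt(S)/3)
(-242067 + 475684)*(K(-620) + 70306) = (-242067 + 475684)*(-2*I*sqrt(155)/3 + 70306) = 233617*(-2*I*sqrt(155)/3 + 70306) = 233617*(70306 - 2*I*sqrt(155)/3) = 16424676802 - 467234*I*sqrt(155)/3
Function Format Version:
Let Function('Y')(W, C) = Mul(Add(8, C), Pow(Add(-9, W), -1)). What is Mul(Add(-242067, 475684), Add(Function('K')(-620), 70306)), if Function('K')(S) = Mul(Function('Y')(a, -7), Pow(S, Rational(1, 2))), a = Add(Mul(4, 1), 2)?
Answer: Add(16424676802, Mul(Rational(-467234, 3), I, Pow(155, Rational(1, 2)))) ≈ Add(1.6425e+10, Mul(-1.9390e+6, I))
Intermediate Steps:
a = 6 (a = Add(4, 2) = 6)
Function('Y')(W, C) = Mul(Pow(Add(-9, W), -1), Add(8, C))
Function('K')(S) = Mul(Rational(-1, 3), Pow(S, Rational(1, 2))) (Function('K')(S) = Mul(Mul(Pow(Add(-9, 6), -1), Add(8, -7)), Pow(S, Rational(1, 2))) = Mul(Mul(Pow(-3, -1), 1), Pow(S, Rational(1, 2))) = Mul(Mul(Rational(-1, 3), 1), Pow(S, Rational(1, 2))) = Mul(Rational(-1, 3), Pow(S, Rational(1, 2))))
Mul(Add(-242067, 475684), Add(Function('K')(-620), 70306)) = Mul(Add(-242067, 475684), Add(Mul(Rational(-1, 3), Pow(-620, Rational(1, 2))), 70306)) = Mul(233617, Add(Mul(Rational(-1, 3), Mul(2, I, Pow(155, Rational(1, 2)))), 70306)) = Mul(233617, Add(Mul(Rational(-2, 3), I, Pow(155, Rational(1, 2))), 70306)) = Mul(233617, Add(70306, Mul(Rational(-2, 3), I, Pow(155, Rational(1, 2))))) = Add(16424676802, Mul(Rational(-467234, 3), I, Pow(155, Rational(1, 2))))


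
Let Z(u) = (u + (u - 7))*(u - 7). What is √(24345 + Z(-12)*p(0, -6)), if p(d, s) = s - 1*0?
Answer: √20811 ≈ 144.26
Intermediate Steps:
p(d, s) = s (p(d, s) = s + 0 = s)
Z(u) = (-7 + u)*(-7 + 2*u) (Z(u) = (u + (-7 + u))*(-7 + u) = (-7 + 2*u)*(-7 + u) = (-7 + u)*(-7 + 2*u))
√(24345 + Z(-12)*p(0, -6)) = √(24345 + (49 - 21*(-12) + 2*(-12)²)*(-6)) = √(24345 + (49 + 252 + 2*144)*(-6)) = √(24345 + (49 + 252 + 288)*(-6)) = √(24345 + 589*(-6)) = √(24345 - 3534) = √20811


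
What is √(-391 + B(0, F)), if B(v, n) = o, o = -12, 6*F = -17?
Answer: I*√403 ≈ 20.075*I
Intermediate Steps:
F = -17/6 (F = (⅙)*(-17) = -17/6 ≈ -2.8333)
B(v, n) = -12
√(-391 + B(0, F)) = √(-391 - 12) = √(-403) = I*√403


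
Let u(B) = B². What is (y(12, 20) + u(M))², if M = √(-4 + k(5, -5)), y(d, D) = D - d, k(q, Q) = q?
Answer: 81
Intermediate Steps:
M = 1 (M = √(-4 + 5) = √1 = 1)
(y(12, 20) + u(M))² = ((20 - 1*12) + 1²)² = ((20 - 12) + 1)² = (8 + 1)² = 9² = 81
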